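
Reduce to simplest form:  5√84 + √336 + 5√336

34*√21

5√84 = 10*√21; √336 = 4*√21; 5√336 = 20*√21
Combine: (10 + 4 + 20)·√21 = 34*√21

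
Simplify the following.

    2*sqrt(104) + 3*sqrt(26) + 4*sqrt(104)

15*sqrt(26)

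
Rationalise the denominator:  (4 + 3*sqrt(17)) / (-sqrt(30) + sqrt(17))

Multiply numerator and denominator by sqrt(17) + sqrt(30).
Denominator becomes -13; numerator becomes 4*sqrt(17) + 4*sqrt(30) + 51 + 3*sqrt(510).

(-3*sqrt(510) - 51 - 4*sqrt(30) - 4*sqrt(17))/13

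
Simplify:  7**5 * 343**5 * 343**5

7**5 = 7**5; 343**5 = 7**15; 343**5 = 7**15
Combine exponents: 7**35

7**35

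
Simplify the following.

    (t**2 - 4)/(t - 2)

t + 2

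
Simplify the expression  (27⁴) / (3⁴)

27⁴ = 3^12; 3⁴ = 3^4
Combine exponents: 3^8

3^8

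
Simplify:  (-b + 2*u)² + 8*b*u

(b + 2*u)²

Expand the square and combine the 8*b*u term.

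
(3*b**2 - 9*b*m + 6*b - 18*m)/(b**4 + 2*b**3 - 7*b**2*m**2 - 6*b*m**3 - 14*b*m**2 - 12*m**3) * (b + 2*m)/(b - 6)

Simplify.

Factor: 3*b**2 - 9*b*m + 6*b - 18*m = 3*(b - 3*m)*(b + 2);  b**4 + 2*b**3 - 7*b**2*m**2 - 6*b*m**3 - 14*b*m**2 - 12*m**3 = (b - 3*m)*(b + m)*(b + 2)*(b + 2*m)
Cancel the common factors (b - 3*m), (b + 2*m), (b + 2).

3/(b**2 + b*m - 6*b - 6*m)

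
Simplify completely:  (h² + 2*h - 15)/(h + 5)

Factor: h² + 2*h - 15 = (h - 3)·(h + 5)
Cancel the common factor (h + 5).

h - 3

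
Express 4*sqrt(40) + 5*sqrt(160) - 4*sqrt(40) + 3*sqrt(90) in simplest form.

29*sqrt(10)

4*sqrt(40) = 8*sqrt(10); 5*sqrt(160) = 20*sqrt(10); 4*sqrt(40) = 8*sqrt(10); 3*sqrt(90) = 9*sqrt(10)
Combine: (8 + 20 - 8 + 9)·sqrt(10) = 29*sqrt(10)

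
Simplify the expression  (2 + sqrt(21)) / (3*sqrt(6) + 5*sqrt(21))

Multiply numerator and denominator by -3*sqrt(6) + 5*sqrt(21).
Denominator becomes 471; numerator becomes -9*sqrt(14) - 6*sqrt(6) + 10*sqrt(21) + 105.

(-9*sqrt(14) - 6*sqrt(6) + 10*sqrt(21) + 105)/471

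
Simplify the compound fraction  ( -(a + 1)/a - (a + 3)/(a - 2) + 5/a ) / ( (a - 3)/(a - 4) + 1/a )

Numerator: -(a + 1)/a - (a + 3)/(a - 2) + 5/a = (-2*a^2 + 3*a - 8)/(a^2 - 2*a)
Denominator: (a - 3)/(a - 4) + 1/a = (a^2 - 2*a - 4)/(a^2 - 4*a)
Divide: ((-2*a^2 + 3*a - 8)/(a^2 - 2*a)) · ((a^2 - 4*a)/(a^2 - 2*a - 4)) = (-2*a^3 + 11*a^2 - 20*a + 32)/(a^3 - 4*a^2 + 8)

(-2*a^3 + 11*a^2 - 20*a + 32)/(a^3 - 4*a^2 + 8)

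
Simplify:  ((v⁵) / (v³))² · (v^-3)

v

Inside the bracket: v²
Raise to the power 2: v⁴
Multiply by (v^-3): add exponents.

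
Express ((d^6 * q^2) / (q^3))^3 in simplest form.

Inside the bracket: d^6 * (q^-1)
Raise to the power 3: d^18 * (q^-3)

d^18/q^3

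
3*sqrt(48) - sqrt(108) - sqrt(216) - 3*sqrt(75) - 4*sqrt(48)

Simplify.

3*sqrt(48) = 12*sqrt(3); sqrt(108) = 6*sqrt(3); sqrt(216) = 6*sqrt(6); 3*sqrt(75) = 15*sqrt(3); 4*sqrt(48) = 16*sqrt(3)

-25*sqrt(3) - 6*sqrt(6)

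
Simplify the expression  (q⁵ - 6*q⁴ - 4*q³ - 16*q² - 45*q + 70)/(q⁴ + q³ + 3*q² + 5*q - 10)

Factor: q⁵ - 6*q⁴ - 4*q³ - 16*q² - 45*q + 70 = (q + 2)·(q - 1)·(q - 7)·(q² + 5);  q⁴ + q³ + 3*q² + 5*q - 10 = (q + 2)·(q - 1)·(q² + 5)
Cancel the common factors (q² + 5), (q + 2), (q - 1).

q - 7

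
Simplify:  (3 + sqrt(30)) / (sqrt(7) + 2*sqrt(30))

Multiply numerator and denominator by -sqrt(7) + 2*sqrt(30).
Denominator becomes 113; numerator becomes -sqrt(210) - 3*sqrt(7) + 6*sqrt(30) + 60.

(-sqrt(210) - 3*sqrt(7) + 6*sqrt(30) + 60)/113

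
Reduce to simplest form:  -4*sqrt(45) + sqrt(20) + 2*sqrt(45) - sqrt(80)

4*sqrt(45) = 12*sqrt(5); sqrt(20) = 2*sqrt(5); 2*sqrt(45) = 6*sqrt(5); sqrt(80) = 4*sqrt(5)
Combine: (-12 + 2 + 6 - 4)·sqrt(5) = -8*sqrt(5)

-8*sqrt(5)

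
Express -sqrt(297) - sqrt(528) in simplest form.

sqrt(297) = 3*sqrt(33); sqrt(528) = 4*sqrt(33)
Combine: (-3 - 4)·sqrt(33) = -7*sqrt(33)

-7*sqrt(33)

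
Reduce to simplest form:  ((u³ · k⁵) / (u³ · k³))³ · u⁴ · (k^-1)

k⁵*u⁴

Inside the bracket: k²
Raise to the power 3: k⁶
Multiply by u⁴ · (k^-1): add exponents.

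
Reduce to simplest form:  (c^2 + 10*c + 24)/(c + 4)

c + 6

Factor: c^2 + 10*c + 24 = (c + 6)*(c + 4)
Cancel the common factor (c + 4).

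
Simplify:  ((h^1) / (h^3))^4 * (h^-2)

Inside the bracket: (h^-2)
Raise to the power 4: (h^-8)
Multiply by (h^-2): add exponents.

h^(-10)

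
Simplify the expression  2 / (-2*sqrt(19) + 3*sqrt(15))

Multiply numerator and denominator by 2*sqrt(19) + 3*sqrt(15).
Denominator becomes 59; numerator becomes 4*sqrt(19) + 6*sqrt(15).

(4*sqrt(19) + 6*sqrt(15))/59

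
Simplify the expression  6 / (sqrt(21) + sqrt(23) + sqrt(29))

(-4*sqrt(14007) + 30*sqrt(29) + 54*sqrt(23) + 62*sqrt(21))/569

Group as (sqrt(21) + sqrt(23)) + sqrt(29); multiply by (sqrt(21) + sqrt(23)) - sqrt(29), then rationalise the remaining surd.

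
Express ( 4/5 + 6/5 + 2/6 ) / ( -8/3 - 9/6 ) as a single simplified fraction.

-14/25

Numerator: 4/5 + 6/5 + 2/6 = 7/3
Denominator: -8/3 - 9/6 = -25/6
Divide: (7/3) · (-6/25) = -14/25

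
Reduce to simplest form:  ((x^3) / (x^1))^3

Inside the bracket: x^2
Raise to the power 3: x^6

x^6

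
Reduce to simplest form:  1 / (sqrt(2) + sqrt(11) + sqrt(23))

Group as (sqrt(2) + sqrt(11)) + sqrt(23); multiply by (sqrt(2) + sqrt(11)) - sqrt(23), then rationalise the remaining surd.

(-7*sqrt(11) - 16*sqrt(2) + sqrt(506) + 5*sqrt(23))/6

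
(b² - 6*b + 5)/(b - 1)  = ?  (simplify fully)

b - 5

Factor: b² - 6*b + 5 = (b - 1)·(b - 5)
Cancel the common factor (b - 1).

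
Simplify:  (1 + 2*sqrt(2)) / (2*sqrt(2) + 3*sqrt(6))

(-8 - 2*sqrt(2) + 3*sqrt(6) + 12*sqrt(3))/46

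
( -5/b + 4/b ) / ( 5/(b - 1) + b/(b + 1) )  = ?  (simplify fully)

Numerator: -5/b + 4/b = -1/b
Denominator: 5/(b - 1) + b/(b + 1) = (b² + 4*b + 5)/(b² - 1)
Divide: (-1/b) · ((b² - 1)/(b² + 4*b + 5)) = (-b² + 1)/(b³ + 4*b² + 5*b)

(-b² + 1)/(b³ + 4*b² + 5*b)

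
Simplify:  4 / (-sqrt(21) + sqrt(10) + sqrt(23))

Group as (sqrt(10) + sqrt(23)) - sqrt(21); multiply by (sqrt(10) + sqrt(23)) + sqrt(21), then rationalise the remaining surd.

(-6*sqrt(21) + 4*sqrt(23) + 17*sqrt(10) + sqrt(4830))/97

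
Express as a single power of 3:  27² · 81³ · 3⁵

27² = 3^6; 81³ = 3^12; 3⁵ = 3^5
Combine exponents: 3^23

3^23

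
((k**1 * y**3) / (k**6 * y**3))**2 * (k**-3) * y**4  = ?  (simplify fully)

Inside the bracket: (k**-5)
Raise to the power 2: (k**-10)
Multiply by (k**-3) * y**4: add exponents.

y**4/k**13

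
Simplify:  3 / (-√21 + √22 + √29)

(-45*√21 + 21*√29 + 42*√22 + 3*√13398)/826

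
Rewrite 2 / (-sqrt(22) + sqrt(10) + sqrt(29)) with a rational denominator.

(-34*sqrt(22) + 6*sqrt(29) + 82*sqrt(10) + 8*sqrt(1595))/871

Group as (sqrt(10) + sqrt(29)) - sqrt(22); multiply by (sqrt(10) + sqrt(29)) + sqrt(22), then rationalise the remaining surd.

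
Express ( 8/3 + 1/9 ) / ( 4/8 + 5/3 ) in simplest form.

50/39

Numerator: 8/3 + 1/9 = 25/9
Denominator: 4/8 + 5/3 = 13/6
Divide: (25/9) · (6/13) = 50/39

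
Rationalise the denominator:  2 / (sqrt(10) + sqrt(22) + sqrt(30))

Group as (sqrt(10) + sqrt(30)) + sqrt(22); multiply by (sqrt(10) + sqrt(30)) - sqrt(22), then rationalise the remaining surd.

(-10*sqrt(66) + sqrt(30) + 9*sqrt(22) + 21*sqrt(10))/219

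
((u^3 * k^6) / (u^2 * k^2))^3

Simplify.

k^12*u^3

Inside the bracket: u^1 * k^4
Raise to the power 3: u^3 * k^12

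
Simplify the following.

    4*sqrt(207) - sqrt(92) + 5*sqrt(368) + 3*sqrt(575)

4*sqrt(207) = 12*sqrt(23); sqrt(92) = 2*sqrt(23); 5*sqrt(368) = 20*sqrt(23); 3*sqrt(575) = 15*sqrt(23)
Combine: (12 - 2 + 20 + 15)·sqrt(23) = 45*sqrt(23)

45*sqrt(23)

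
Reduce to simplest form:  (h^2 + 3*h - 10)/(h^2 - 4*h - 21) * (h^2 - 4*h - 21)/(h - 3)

(h^2 + 3*h - 10)/(h - 3)

Factor: h^2 + 3*h - 10 = (h + 5)*(h - 2);  h^2 - 4*h - 21 = (h - 7)*(h + 3);  h^2 - 4*h - 21 = (h - 7)*(h + 3)
Cancel the common factors (h - 7), (h + 3).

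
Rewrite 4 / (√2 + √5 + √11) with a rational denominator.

(-√110 - 2*√11 + 4*√5 + 7*√2)/3

Group as (√2 + √5) + √11; multiply by (√2 + √5) - √11, then rationalise the remaining surd.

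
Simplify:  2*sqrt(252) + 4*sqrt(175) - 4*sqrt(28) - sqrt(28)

22*sqrt(7)

2*sqrt(252) = 12*sqrt(7); 4*sqrt(175) = 20*sqrt(7); 4*sqrt(28) = 8*sqrt(7); sqrt(28) = 2*sqrt(7)
Combine: (12 + 20 - 8 - 2)·sqrt(7) = 22*sqrt(7)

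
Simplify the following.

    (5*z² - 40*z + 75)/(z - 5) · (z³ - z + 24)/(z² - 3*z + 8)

Factor: 5*z² - 40*z + 75 = 5·(z - 3)·(z - 5);  z³ - z + 24 = (z + 3)·(z² - 3*z + 8)
Cancel the common factors (z² - 3*z + 8), (z - 5).

5*z² - 45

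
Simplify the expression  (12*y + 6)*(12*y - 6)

Difference of squares with P = 12*y, Q = 6.

144*y^2 - 36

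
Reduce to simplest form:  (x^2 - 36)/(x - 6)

Factor: x^2 - 36 = (x + 6)*(x - 6)
Cancel the common factor (x - 6).

x + 6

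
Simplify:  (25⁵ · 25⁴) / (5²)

5^16

25⁵ = 5^10; 25⁴ = 5^8; 5² = 5^2
Combine exponents: 5^16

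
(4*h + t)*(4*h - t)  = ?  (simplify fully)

16*h**2 - t**2

Difference of squares with P = 4*h, Q = t.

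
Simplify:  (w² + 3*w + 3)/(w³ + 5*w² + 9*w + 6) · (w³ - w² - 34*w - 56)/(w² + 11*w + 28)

Factor: w³ + 5*w² + 9*w + 6 = (w² + 3*w + 3)·(w + 2);  w³ - w² - 34*w - 56 = (w - 7)·(w + 2)·(w + 4);  w² + 11*w + 28 = (w + 7)·(w + 4)
Cancel the common factors (w² + 3*w + 3), (w + 4), (w + 2).

(w - 7)/(w + 7)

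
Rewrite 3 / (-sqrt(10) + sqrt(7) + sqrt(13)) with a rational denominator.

Group as (sqrt(7) + sqrt(13)) - sqrt(10); multiply by (sqrt(7) + sqrt(13)) + sqrt(10), then rationalise the remaining surd.

(-5*sqrt(10) + 2*sqrt(13) + 8*sqrt(7) + sqrt(910))/44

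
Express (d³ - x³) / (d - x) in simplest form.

Apply the difference-of-cubes factorisation and cancel (d - x).

d² + d*x + x²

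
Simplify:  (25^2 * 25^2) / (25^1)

5^6

25^2 = 5^4; 25^2 = 5^4; 25^1 = 5^2
Combine exponents: 5^6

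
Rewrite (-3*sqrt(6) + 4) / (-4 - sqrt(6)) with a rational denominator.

(-17 + 8*sqrt(6))/5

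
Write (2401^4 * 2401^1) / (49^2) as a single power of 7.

7^16

2401^4 = 7^16; 2401^1 = 7^4; 49^2 = 7^4
Combine exponents: 7^16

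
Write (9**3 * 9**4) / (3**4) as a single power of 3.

9**3 = 3**6; 9**4 = 3**8; 3**4 = 3**4
Combine exponents: 3**10

3**10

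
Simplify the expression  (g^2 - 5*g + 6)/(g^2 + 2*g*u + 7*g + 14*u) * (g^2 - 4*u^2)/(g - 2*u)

(g^2 - 5*g + 6)/(g + 7)

Factor: g^2 - 5*g + 6 = (g - 3)*(g - 2);  g^2 + 2*g*u + 7*g + 14*u = (g + 7)*(g + 2*u);  g^2 - 4*u^2 = (g + 2*u)*(g - 2*u)
Cancel the common factors (g + 2*u), (g - 2*u).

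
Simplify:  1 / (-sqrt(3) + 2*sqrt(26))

(sqrt(3) + 2*sqrt(26))/101

Multiply numerator and denominator by sqrt(3) + 2*sqrt(26).
Denominator becomes 101; numerator becomes sqrt(3) + 2*sqrt(26).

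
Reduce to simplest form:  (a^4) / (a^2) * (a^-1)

Quotient: a^2
Multiply by (a^-1): add exponents.

a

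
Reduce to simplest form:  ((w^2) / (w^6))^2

Inside the bracket: (w^-4)
Raise to the power 2: (w^-8)

w^(-8)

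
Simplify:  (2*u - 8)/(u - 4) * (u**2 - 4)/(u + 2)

2*u - 4

Factor: 2*u - 8 = 2*(u - 4);  u**2 - 4 = (u + 2)*(u - 2)
Cancel the common factors (u - 4), (u + 2).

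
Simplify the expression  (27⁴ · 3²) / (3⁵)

3^9

27⁴ = 3^12; 3² = 3^2; 3⁵ = 3^5
Combine exponents: 3^9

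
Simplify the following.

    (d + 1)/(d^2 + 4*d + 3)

Factor: d^2 + 4*d + 3 = (d + 1)*(d + 3)
Cancel the common factor (d + 1).

1/(d + 3)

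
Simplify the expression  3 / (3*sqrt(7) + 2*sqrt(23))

(-9*sqrt(7) + 6*sqrt(23))/29

Multiply numerator and denominator by -3*sqrt(7) + 2*sqrt(23).
Denominator becomes 29; numerator becomes -9*sqrt(7) + 6*sqrt(23).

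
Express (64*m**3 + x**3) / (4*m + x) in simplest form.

16*m**2 - 4*m*x + x**2

Apply the sum-of-cubes factorisation and cancel (4*m + x).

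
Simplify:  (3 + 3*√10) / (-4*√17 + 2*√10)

Multiply numerator and denominator by 2*√10 + 4*√17.
Denominator becomes -232; numerator becomes 6*√10 + 12*√17 + 60 + 12*√170.

(-6*√170 - 30 - 6*√17 - 3*√10)/116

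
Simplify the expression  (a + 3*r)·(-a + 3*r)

-a² + 9*r²

Product of conjugates: (P+Q)(P-Q) = P^2 - Q^2.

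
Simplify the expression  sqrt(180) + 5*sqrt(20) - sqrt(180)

sqrt(180) = 6*sqrt(5); 5*sqrt(20) = 10*sqrt(5); sqrt(180) = 6*sqrt(5)
Combine: (6 + 10 - 6)·sqrt(5) = 10*sqrt(5)

10*sqrt(5)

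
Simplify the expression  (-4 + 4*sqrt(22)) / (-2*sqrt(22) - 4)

Multiply numerator and denominator by -4 + 2*sqrt(22).
Denominator becomes -72; numerator becomes -24*sqrt(22) + 192.

(-8 + sqrt(22))/3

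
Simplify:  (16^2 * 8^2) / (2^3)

2^11

16^2 = 2^8; 8^2 = 2^6; 2^3 = 2^3
Combine exponents: 2^11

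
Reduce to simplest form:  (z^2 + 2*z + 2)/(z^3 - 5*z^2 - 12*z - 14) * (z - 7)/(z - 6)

1/(z - 6)

Factor: z^3 - 5*z^2 - 12*z - 14 = (z - 7)*(z^2 + 2*z + 2)
Cancel the common factors (z^2 + 2*z + 2), (z - 7).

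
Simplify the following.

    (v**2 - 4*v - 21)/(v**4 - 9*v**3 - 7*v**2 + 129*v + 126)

1/(v**2 - 5*v - 6)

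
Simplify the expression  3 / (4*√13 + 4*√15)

Multiply numerator and denominator by -4*√13 + 4*√15.
Denominator becomes 32; numerator becomes -12*√13 + 12*√15.

(-3*√13 + 3*√15)/8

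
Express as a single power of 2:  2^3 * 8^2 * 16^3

2^21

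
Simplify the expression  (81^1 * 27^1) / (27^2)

81^1 = 3^4; 27^1 = 3^3; 27^2 = 3^6
Combine exponents: 3^1

3^1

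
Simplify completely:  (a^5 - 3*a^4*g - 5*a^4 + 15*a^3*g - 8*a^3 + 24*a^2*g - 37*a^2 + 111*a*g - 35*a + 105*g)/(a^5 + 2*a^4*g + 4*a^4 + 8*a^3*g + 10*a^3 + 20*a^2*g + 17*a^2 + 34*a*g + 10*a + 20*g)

Factor: a^5 - 3*a^4*g - 5*a^4 + 15*a^3*g - 8*a^3 + 24*a^2*g - 37*a^2 + 111*a*g - 35*a + 105*g = (a - 7)*(a - 3*g)*(a + 1)*(a^2 + a + 5);  a^5 + 2*a^4*g + 4*a^4 + 8*a^3*g + 10*a^3 + 20*a^2*g + 17*a^2 + 34*a*g + 10*a + 20*g = (a + 1)*(a + 2*g)*(a^2 + a + 5)*(a + 2)
Cancel the common factors (a^2 + a + 5), (a + 1).

(a^2 - 3*a*g - 7*a + 21*g)/(a^2 + 2*a*g + 2*a + 4*g)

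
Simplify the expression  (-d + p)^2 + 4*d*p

(d + p)^2

Expand the square and combine the 4*d*p term.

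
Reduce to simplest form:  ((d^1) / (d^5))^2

d^(-8)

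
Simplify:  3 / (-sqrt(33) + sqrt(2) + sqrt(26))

(5*sqrt(33) + 9*sqrt(26) + 57*sqrt(2) + 4*sqrt(429))/61

Group as (sqrt(2) + sqrt(26)) - sqrt(33); multiply by (sqrt(2) + sqrt(26)) + sqrt(33), then rationalise the remaining surd.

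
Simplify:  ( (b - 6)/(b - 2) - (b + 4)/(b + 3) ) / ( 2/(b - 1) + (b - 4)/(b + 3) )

(-5*b**2 - 5*b + 10)/(b**3 - 5*b**2 + 16*b - 20)

Numerator: (b - 6)/(b - 2) - (b + 4)/(b + 3) = (-5*b - 10)/(b**2 + b - 6)
Denominator: 2/(b - 1) + (b - 4)/(b + 3) = (b**2 - 3*b + 10)/(b**2 + 2*b - 3)
Divide: ((-5*b - 10)/(b**2 + b - 6)) · ((b**2 + 2*b - 3)/(b**2 - 3*b + 10)) = (-5*b**2 - 5*b + 10)/(b**3 - 5*b**2 + 16*b - 20)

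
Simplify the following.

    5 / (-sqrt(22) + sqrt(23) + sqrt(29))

(-75*sqrt(22) + 40*sqrt(29) + 70*sqrt(23) + 5*sqrt(14674))/884

Group as (sqrt(23) + sqrt(29)) - sqrt(22); multiply by (sqrt(23) + sqrt(29)) + sqrt(22), then rationalise the remaining surd.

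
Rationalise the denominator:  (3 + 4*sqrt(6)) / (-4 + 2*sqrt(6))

(11*sqrt(6) + 30)/4

Multiply numerator and denominator by -2*sqrt(6) - 4.
Denominator becomes -8; numerator becomes -60 - 22*sqrt(6).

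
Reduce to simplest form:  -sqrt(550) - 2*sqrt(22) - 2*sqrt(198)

sqrt(550) = 5*sqrt(22); 2*sqrt(22) = 2*sqrt(22); 2*sqrt(198) = 6*sqrt(22)
Combine: (-5 - 2 - 6)·sqrt(22) = -13*sqrt(22)

-13*sqrt(22)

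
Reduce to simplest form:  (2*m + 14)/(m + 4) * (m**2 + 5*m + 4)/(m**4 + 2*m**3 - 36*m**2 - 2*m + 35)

Factor: 2*m + 14 = 2*(m + 7);  m**2 + 5*m + 4 = (m + 1)*(m + 4);  m**4 + 2*m**3 - 36*m**2 - 2*m + 35 = (m - 5)*(m + 1)*(m + 7)*(m - 1)
Cancel the common factors (m + 4), (m + 7), (m + 1).

2/(m**2 - 6*m + 5)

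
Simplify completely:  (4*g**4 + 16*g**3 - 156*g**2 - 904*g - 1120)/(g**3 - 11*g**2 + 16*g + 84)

(4*g**2 + 36*g + 80)/(g - 6)

Factor: 4*g**4 + 16*g**3 - 156*g**2 - 904*g - 1120 = 4*(g + 2)*(g + 4)*(g - 7)*(g + 5);  g**3 - 11*g**2 + 16*g + 84 = (g + 2)*(g - 6)*(g - 7)
Cancel the common factors (g - 7), (g + 2).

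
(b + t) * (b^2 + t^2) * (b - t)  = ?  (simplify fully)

(b+t)(b-t) = b^2 - t^2; continue pairing.

b^4 - t^4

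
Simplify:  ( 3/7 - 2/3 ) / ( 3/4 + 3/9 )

-20/91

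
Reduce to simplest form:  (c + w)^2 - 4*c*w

(c - w)^2

Expanding gives c^2 - 2*c*w + w^2, a perfect square.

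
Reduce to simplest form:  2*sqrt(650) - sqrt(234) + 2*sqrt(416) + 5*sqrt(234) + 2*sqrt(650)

2*sqrt(650) = 10*sqrt(26); sqrt(234) = 3*sqrt(26); 2*sqrt(416) = 8*sqrt(26); 5*sqrt(234) = 15*sqrt(26); 2*sqrt(650) = 10*sqrt(26)
Combine: (10 - 3 + 8 + 15 + 10)·sqrt(26) = 40*sqrt(26)

40*sqrt(26)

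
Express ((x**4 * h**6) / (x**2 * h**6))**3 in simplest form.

Inside the bracket: x**2
Raise to the power 3: x**6

x**6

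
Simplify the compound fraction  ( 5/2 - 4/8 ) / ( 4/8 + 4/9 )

Numerator: 5/2 - 4/8 = 2
Denominator: 4/8 + 4/9 = 17/18
Divide: (2) · (18/17) = 36/17

36/17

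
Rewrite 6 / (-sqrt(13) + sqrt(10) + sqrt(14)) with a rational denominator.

Group as (sqrt(10) + sqrt(14)) - sqrt(13); multiply by (sqrt(10) + sqrt(14)) + sqrt(13), then rationalise the remaining surd.

(-66*sqrt(13) + 54*sqrt(14) + 102*sqrt(10) + 24*sqrt(455))/439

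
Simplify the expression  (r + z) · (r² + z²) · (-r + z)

-r⁴ + z⁴

(z+r)(z-r) = -r² + z²; continue pairing.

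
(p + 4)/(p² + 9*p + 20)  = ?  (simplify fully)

1/(p + 5)

Factor: p² + 9*p + 20 = (p + 5)·(p + 4)
Cancel the common factor (p + 4).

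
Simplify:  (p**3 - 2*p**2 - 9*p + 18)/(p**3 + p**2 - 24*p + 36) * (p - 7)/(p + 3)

(p - 7)/(p + 6)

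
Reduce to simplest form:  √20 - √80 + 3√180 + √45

19*√5

√20 = 2*√5; √80 = 4*√5; 3√180 = 18*√5; √45 = 3*√5
Combine: (2 - 4 + 18 + 3)·√5 = 19*√5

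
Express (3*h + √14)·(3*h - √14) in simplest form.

9*h² - 14

(3*h)^2 - (√14)^2 = 9*h² - 14.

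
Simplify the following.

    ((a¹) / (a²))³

Inside the bracket: (a^-1)
Raise to the power 3: (a^-3)

a^(-3)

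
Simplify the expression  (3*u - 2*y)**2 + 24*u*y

(3*u + 2*y)**2

Expand the square and combine the 24*u*y term.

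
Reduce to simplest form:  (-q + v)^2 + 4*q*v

(q + v)^2

Expand the square and combine the 4*q*v term.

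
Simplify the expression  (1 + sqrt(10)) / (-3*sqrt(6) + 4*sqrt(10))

Multiply numerator and denominator by 3*sqrt(6) + 4*sqrt(10).
Denominator becomes 106; numerator becomes 3*sqrt(6) + 4*sqrt(10) + 6*sqrt(15) + 40.

(3*sqrt(6) + 4*sqrt(10) + 6*sqrt(15) + 40)/106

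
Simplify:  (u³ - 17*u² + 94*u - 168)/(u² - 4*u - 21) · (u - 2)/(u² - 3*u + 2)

Factor: u³ - 17*u² + 94*u - 168 = (u - 7)·(u - 6)·(u - 4);  u² - 4*u - 21 = (u - 7)·(u + 3);  u² - 3*u + 2 = (u - 1)·(u - 2)
Cancel the common factors (u - 2), (u - 7).

(u² - 10*u + 24)/(u² + 2*u - 3)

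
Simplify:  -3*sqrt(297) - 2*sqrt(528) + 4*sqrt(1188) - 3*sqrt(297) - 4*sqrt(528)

-18*sqrt(33)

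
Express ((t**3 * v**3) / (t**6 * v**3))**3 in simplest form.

Inside the bracket: (t**-3)
Raise to the power 3: (t**-9)

t**(-9)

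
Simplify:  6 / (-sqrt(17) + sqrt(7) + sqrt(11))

Group as (sqrt(7) + sqrt(11)) - sqrt(17); multiply by (sqrt(7) + sqrt(11)) + sqrt(17), then rationalise the remaining surd.

(-6*sqrt(17) + 78*sqrt(11) + 126*sqrt(7) + 12*sqrt(1309))/307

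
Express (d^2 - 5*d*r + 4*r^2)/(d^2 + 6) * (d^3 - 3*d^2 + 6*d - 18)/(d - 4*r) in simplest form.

d^2 - d*r - 3*d + 3*r

Factor: d^2 - 5*d*r + 4*r^2 = (d - r)*(d - 4*r);  d^3 - 3*d^2 + 6*d - 18 = (d^2 + 6)*(d - 3)
Cancel the common factors (d^2 + 6), (d - 4*r).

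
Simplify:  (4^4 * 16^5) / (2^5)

2^23

4^4 = 2^8; 16^5 = 2^20; 2^5 = 2^5
Combine exponents: 2^23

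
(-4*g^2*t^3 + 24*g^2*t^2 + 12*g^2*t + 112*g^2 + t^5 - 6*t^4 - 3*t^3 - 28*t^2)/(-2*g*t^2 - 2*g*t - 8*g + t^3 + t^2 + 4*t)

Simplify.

2*g*t - 14*g + t^2 - 7*t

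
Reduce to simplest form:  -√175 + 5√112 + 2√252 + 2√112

35*√7

√175 = 5*√7; 5√112 = 20*√7; 2√252 = 12*√7; 2√112 = 8*√7
Combine: (-5 + 20 + 12 + 8)·√7 = 35*√7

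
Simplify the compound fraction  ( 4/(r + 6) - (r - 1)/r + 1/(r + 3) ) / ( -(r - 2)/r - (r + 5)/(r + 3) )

(r³ + 3*r² - 9*r - 18)/(2*r³ + 18*r² + 30*r - 36)

Numerator: 4/(r + 6) - (r - 1)/r + 1/(r + 3) = (-r³ - 3*r² + 9*r + 18)/(r³ + 9*r² + 18*r)
Denominator: -(r - 2)/r - (r + 5)/(r + 3) = (-2*r² - 6*r + 6)/(r² + 3*r)
Divide: ((-r³ - 3*r² + 9*r + 18)/(r³ + 9*r² + 18*r)) · ((r² + 3*r)/(-2*r² - 6*r + 6)) = (r³ + 3*r² - 9*r - 18)/(2*r³ + 18*r² + 30*r - 36)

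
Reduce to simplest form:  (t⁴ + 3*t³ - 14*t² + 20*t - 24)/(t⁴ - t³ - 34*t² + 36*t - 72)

(t - 2)/(t - 6)

Factor: t⁴ + 3*t³ - 14*t² + 20*t - 24 = (t + 6)·(t - 2)·(t² - t + 2);  t⁴ - t³ - 34*t² + 36*t - 72 = (t² - t + 2)·(t + 6)·(t - 6)
Cancel the common factors (t² - t + 2), (t + 6).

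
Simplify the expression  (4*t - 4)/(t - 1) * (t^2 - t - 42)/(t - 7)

Factor: 4*t - 4 = 4*(t - 1);  t^2 - t - 42 = (t + 6)*(t - 7)
Cancel the common factors (t - 7), (t - 1).

4*t + 24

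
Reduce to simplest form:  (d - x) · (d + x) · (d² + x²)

d⁴ - x⁴

Telescope via difference of squares: (d+x)(d-x) = d² - x², then repeat with the next factor.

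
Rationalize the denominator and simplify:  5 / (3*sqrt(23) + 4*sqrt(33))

(-15*sqrt(23) + 20*sqrt(33))/321

Multiply numerator and denominator by -4*sqrt(33) + 3*sqrt(23).
Denominator becomes -321; numerator becomes -20*sqrt(33) + 15*sqrt(23).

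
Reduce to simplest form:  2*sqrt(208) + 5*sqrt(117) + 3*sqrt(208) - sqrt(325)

2*sqrt(208) = 8*sqrt(13); 5*sqrt(117) = 15*sqrt(13); 3*sqrt(208) = 12*sqrt(13); sqrt(325) = 5*sqrt(13)
Combine: (8 + 15 + 12 - 5)·sqrt(13) = 30*sqrt(13)

30*sqrt(13)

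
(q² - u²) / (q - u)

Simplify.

q + u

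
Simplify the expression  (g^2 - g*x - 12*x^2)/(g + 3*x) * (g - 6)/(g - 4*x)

g - 6

Factor: g^2 - g*x - 12*x^2 = (g + 3*x)*(g - 4*x)
Cancel the common factors (g + 3*x), (g - 4*x).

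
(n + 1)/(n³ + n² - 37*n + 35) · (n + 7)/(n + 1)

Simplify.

Factor: n³ + n² - 37*n + 35 = (n + 7)·(n - 5)·(n - 1)
Cancel the common factors (n + 1), (n + 7).

1/(n² - 6*n + 5)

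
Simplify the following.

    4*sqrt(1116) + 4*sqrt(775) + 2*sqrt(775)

54*sqrt(31)

4*sqrt(1116) = 24*sqrt(31); 4*sqrt(775) = 20*sqrt(31); 2*sqrt(775) = 10*sqrt(31)
Combine: (24 + 20 + 10)·sqrt(31) = 54*sqrt(31)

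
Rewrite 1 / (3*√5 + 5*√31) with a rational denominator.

(-3*√5 + 5*√31)/730

Multiply numerator and denominator by -5*√31 + 3*√5.
Denominator becomes -730; numerator becomes -5*√31 + 3*√5.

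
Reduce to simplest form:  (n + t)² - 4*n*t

(n - t)²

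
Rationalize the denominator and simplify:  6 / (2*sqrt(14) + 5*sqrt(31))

Multiply numerator and denominator by -5*sqrt(31) + 2*sqrt(14).
Denominator becomes -719; numerator becomes -30*sqrt(31) + 12*sqrt(14).

(-12*sqrt(14) + 30*sqrt(31))/719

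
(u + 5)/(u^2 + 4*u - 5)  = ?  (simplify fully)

1/(u - 1)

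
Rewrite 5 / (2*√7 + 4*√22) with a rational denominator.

Multiply numerator and denominator by -2*√7 + 4*√22.
Denominator becomes 324; numerator becomes -10*√7 + 20*√22.

(-5*√7 + 10*√22)/162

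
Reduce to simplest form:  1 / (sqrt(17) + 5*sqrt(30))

(-sqrt(17) + 5*sqrt(30))/733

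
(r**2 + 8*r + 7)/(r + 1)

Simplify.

Factor: r**2 + 8*r + 7 = (r + 1)*(r + 7)
Cancel the common factor (r + 1).

r + 7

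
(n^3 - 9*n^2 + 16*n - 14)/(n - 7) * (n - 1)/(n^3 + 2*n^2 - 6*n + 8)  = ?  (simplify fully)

(n - 1)/(n + 4)

Factor: n^3 - 9*n^2 + 16*n - 14 = (n^2 - 2*n + 2)*(n - 7);  n^3 + 2*n^2 - 6*n + 8 = (n^2 - 2*n + 2)*(n + 4)
Cancel the common factors (n^2 - 2*n + 2), (n - 7).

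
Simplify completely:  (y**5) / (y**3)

Quotient: y**2

y**2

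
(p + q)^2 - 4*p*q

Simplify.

(p - q)^2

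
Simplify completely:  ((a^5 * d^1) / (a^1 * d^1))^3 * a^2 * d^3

Inside the bracket: a^4
Raise to the power 3: a^12
Multiply by a^2 * d^3: add exponents.

a^14*d^3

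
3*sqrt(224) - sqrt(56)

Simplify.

3*sqrt(224) = 12*sqrt(14); sqrt(56) = 2*sqrt(14)
Combine: (12 - 2)·sqrt(14) = 10*sqrt(14)

10*sqrt(14)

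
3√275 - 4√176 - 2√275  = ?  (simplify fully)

-11*√11

3√275 = 15*√11; 4√176 = 16*√11; 2√275 = 10*√11
Combine: (15 - 16 - 10)·√11 = -11*√11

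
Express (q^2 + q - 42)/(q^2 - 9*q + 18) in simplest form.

(q + 7)/(q - 3)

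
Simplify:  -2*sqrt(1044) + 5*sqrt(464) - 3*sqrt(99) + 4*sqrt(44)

-sqrt(11) + 8*sqrt(29)

2*sqrt(1044) = 12*sqrt(29); 5*sqrt(464) = 20*sqrt(29); 3*sqrt(99) = 9*sqrt(11); 4*sqrt(44) = 8*sqrt(11)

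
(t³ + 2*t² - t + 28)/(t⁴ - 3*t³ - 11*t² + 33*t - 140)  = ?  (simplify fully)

Factor: t³ + 2*t² - t + 28 = (t + 4)·(t² - 2*t + 7);  t⁴ - 3*t³ - 11*t² + 33*t - 140 = (t - 5)·(t² - 2*t + 7)·(t + 4)
Cancel the common factors (t² - 2*t + 7), (t + 4).

1/(t - 5)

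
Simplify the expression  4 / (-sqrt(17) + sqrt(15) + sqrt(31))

(-116*sqrt(17) + 4*sqrt(31) + 132*sqrt(15) + 8*sqrt(7905))/1019

Group as (sqrt(15) + sqrt(31)) - sqrt(17); multiply by (sqrt(15) + sqrt(31)) + sqrt(17), then rationalise the remaining surd.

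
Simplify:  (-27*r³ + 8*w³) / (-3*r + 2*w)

9*r² + 6*r*w + 4*w²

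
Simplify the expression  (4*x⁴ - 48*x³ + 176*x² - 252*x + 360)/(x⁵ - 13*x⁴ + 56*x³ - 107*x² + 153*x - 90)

4/(x - 1)

Factor: 4*x⁴ - 48*x³ + 176*x² - 252*x + 360 = 4·(x - 6)·(x² - x + 3)·(x - 5);  x⁵ - 13*x⁴ + 56*x³ - 107*x² + 153*x - 90 = (x - 6)·(x² - x + 3)·(x - 5)·(x - 1)
Cancel the common factors (x² - x + 3), (x - 6), (x - 5).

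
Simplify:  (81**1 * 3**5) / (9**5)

81**1 = 3**4; 3**5 = 3**5; 9**5 = 3**10
Combine exponents: 3**(-1)

3**(-1)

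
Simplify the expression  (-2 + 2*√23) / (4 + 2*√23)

Multiply numerator and denominator by -2*√23 + 4.
Denominator becomes -76; numerator becomes -100 + 12*√23.

(-3*√23 + 25)/19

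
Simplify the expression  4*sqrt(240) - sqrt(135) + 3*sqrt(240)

4*sqrt(240) = 16*sqrt(15); sqrt(135) = 3*sqrt(15); 3*sqrt(240) = 12*sqrt(15)
Combine: (16 - 3 + 12)·sqrt(15) = 25*sqrt(15)

25*sqrt(15)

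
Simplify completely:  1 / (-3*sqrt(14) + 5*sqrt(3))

Multiply numerator and denominator by 5*sqrt(3) + 3*sqrt(14).
Denominator becomes -51; numerator becomes 5*sqrt(3) + 3*sqrt(14).

(-3*sqrt(14) - 5*sqrt(3))/51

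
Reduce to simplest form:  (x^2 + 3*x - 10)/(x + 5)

Factor: x^2 + 3*x - 10 = (x - 2)*(x + 5)
Cancel the common factor (x + 5).

x - 2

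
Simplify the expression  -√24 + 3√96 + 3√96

√24 = 2*√6; 3√96 = 12*√6; 3√96 = 12*√6
Combine: (-2 + 12 + 12)·√6 = 22*√6

22*√6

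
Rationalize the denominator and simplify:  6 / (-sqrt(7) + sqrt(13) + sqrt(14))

Group as (sqrt(13) + sqrt(14)) - sqrt(7); multiply by (sqrt(13) + sqrt(14)) + sqrt(7), then rationalise the remaining surd.

(-30*sqrt(7) + 9*sqrt(14) + 12*sqrt(13) + 21*sqrt(26))/82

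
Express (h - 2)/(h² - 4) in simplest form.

Factor: h² - 4 = (h + 2)·(h - 2)
Cancel the common factor (h - 2).

1/(h + 2)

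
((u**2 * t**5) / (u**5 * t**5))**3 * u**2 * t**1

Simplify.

t/u**7

Inside the bracket: (u**-3)
Raise to the power 3: (u**-9)
Multiply by u**2 * t**1: add exponents.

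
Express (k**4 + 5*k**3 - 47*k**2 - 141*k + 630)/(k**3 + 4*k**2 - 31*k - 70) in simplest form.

Factor: k**4 + 5*k**3 - 47*k**2 - 141*k + 630 = (k - 3)*(k + 7)*(k - 5)*(k + 6);  k**3 + 4*k**2 - 31*k - 70 = (k + 7)*(k + 2)*(k - 5)
Cancel the common factors (k - 5), (k + 7).

(k**2 + 3*k - 18)/(k + 2)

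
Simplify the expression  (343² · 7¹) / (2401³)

7^(-5)

343² = 7^6; 7¹ = 7^1; 2401³ = 7^12
Combine exponents: 7^(-5)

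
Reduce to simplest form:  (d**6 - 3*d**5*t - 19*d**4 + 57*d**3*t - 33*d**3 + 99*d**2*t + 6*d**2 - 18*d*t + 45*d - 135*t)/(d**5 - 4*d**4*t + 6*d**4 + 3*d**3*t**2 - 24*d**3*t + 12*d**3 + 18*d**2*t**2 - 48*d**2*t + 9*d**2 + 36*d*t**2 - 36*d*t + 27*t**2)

(-d**2 + 6*d - 5)/(-d + t)

Factor: d**6 - 3*d**5*t - 19*d**4 + 57*d**3*t - 33*d**3 + 99*d**2*t + 6*d**2 - 18*d*t + 45*d - 135*t = (d - 1)*(d - 3*t)*(d - 5)*(d + 3)*(d**2 + 3*d + 3);  d**5 - 4*d**4*t + 6*d**4 + 3*d**3*t**2 - 24*d**3*t + 12*d**3 + 18*d**2*t**2 - 48*d**2*t + 9*d**2 + 36*d*t**2 - 36*d*t + 27*t**2 = (d - 3*t)*(d**2 + 3*d + 3)*(d - t)*(d + 3)
Cancel the common factors (d**2 + 3*d + 3), (d - 3*t), (d + 3).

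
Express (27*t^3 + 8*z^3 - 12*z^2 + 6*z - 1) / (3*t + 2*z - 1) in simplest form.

9*t^2 - 6*t*z + 3*t + 4*z^2 - 4*z + 1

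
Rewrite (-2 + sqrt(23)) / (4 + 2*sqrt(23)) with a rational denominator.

Multiply numerator and denominator by -2*sqrt(23) + 4.
Denominator becomes -76; numerator becomes -54 + 8*sqrt(23).

(-4*sqrt(23) + 27)/38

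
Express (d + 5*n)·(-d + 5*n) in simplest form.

-d² + 25*n²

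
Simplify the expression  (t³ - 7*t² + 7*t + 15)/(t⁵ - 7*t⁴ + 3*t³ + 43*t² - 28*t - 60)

1/(t² - 4)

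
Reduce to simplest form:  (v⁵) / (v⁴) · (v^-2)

1/v

Quotient: v¹
Multiply by (v^-2): add exponents.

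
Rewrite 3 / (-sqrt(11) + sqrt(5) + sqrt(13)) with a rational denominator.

(-21*sqrt(11) + 9*sqrt(13) + 57*sqrt(5) + 6*sqrt(715))/211

Group as (sqrt(5) + sqrt(13)) - sqrt(11); multiply by (sqrt(5) + sqrt(13)) + sqrt(11), then rationalise the remaining surd.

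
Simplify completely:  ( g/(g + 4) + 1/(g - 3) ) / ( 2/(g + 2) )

(g³ + 8)/(2*g² + 2*g - 24)

Numerator: g/(g + 4) + 1/(g - 3) = (g² - 2*g + 4)/(g² + g - 12)
Denominator: 2/(g + 2) = 2/(g + 2)
Divide: ((g² - 2*g + 4)/(g² + g - 12)) · (g/2 + 1) = (g³ + 8)/(2*g² + 2*g - 24)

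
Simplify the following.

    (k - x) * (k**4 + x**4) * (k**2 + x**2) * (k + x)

(k+x)(k-x) = k**2 - x**2; continue pairing.

k**8 - x**8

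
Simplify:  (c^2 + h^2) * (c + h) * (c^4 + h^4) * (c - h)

c^8 - h^8

(c+h)(c-h) = c^2 - h^2; continue pairing.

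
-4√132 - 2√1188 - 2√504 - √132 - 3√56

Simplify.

4√132 = 8*√33; 2√1188 = 12*√33; 2√504 = 12*√14; √132 = 2*√33; 3√56 = 6*√14

-22*√33 - 18*√14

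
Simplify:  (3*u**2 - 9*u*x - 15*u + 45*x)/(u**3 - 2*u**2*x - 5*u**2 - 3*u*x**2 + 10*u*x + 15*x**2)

Factor: 3*u**2 - 9*u*x - 15*u + 45*x = 3*(u - 3*x)*(u - 5);  u**3 - 2*u**2*x - 5*u**2 - 3*u*x**2 + 10*u*x + 15*x**2 = (u + x)*(u - 3*x)*(u - 5)
Cancel the common factors (u - 5), (u - 3*x).

3/(u + x)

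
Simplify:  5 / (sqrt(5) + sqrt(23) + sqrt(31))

Group as (sqrt(5) + sqrt(31)) + sqrt(23); multiply by (sqrt(5) + sqrt(31)) - sqrt(23), then rationalise the remaining surd.

(-10*sqrt(3565) - 15*sqrt(31) + 65*sqrt(23) + 245*sqrt(5))/451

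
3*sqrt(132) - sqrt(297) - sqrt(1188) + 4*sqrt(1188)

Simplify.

21*sqrt(33)

3*sqrt(132) = 6*sqrt(33); sqrt(297) = 3*sqrt(33); sqrt(1188) = 6*sqrt(33); 4*sqrt(1188) = 24*sqrt(33)
Combine: (6 - 3 - 6 + 24)·sqrt(33) = 21*sqrt(33)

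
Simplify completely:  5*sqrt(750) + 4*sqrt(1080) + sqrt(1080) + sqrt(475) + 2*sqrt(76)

5*sqrt(750) = 25*sqrt(30); 4*sqrt(1080) = 24*sqrt(30); sqrt(1080) = 6*sqrt(30); sqrt(475) = 5*sqrt(19); 2*sqrt(76) = 4*sqrt(19)

9*sqrt(19) + 55*sqrt(30)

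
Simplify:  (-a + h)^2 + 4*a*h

(a + h)^2

After expansion: a^2 + 2*a*h + h^2 — a perfect-square trinomial.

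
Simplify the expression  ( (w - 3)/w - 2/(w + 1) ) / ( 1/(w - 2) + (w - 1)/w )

(w^3 - 6*w^2 + 5*w + 6)/(w^3 - w^2 + 2)

Numerator: (w - 3)/w - 2/(w + 1) = (w^2 - 4*w - 3)/(w^2 + w)
Denominator: 1/(w - 2) + (w - 1)/w = (w^2 - 2*w + 2)/(w^2 - 2*w)
Divide: ((w^2 - 4*w - 3)/(w^2 + w)) · ((w^2 - 2*w)/(w^2 - 2*w + 2)) = (w^3 - 6*w^2 + 5*w + 6)/(w^3 - w^2 + 2)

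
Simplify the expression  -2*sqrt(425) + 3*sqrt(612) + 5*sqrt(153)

2*sqrt(425) = 10*sqrt(17); 3*sqrt(612) = 18*sqrt(17); 5*sqrt(153) = 15*sqrt(17)
Combine: (-10 + 18 + 15)·sqrt(17) = 23*sqrt(17)

23*sqrt(17)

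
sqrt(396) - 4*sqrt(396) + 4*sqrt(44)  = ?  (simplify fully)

sqrt(396) = 6*sqrt(11); 4*sqrt(396) = 24*sqrt(11); 4*sqrt(44) = 8*sqrt(11)
Combine: (6 - 24 + 8)·sqrt(11) = -10*sqrt(11)

-10*sqrt(11)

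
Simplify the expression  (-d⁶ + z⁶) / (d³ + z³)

Difference of sixth powers: factor out (d³ + z³).

-d³ + z³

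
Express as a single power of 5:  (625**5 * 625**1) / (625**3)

5**12

625**5 = 5**20; 625**1 = 5**4; 625**3 = 5**12
Combine exponents: 5**12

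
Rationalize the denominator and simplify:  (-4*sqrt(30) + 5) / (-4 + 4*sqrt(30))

Multiply numerator and denominator by -4*sqrt(30) - 4.
Denominator becomes -464; numerator becomes -4*sqrt(30) + 460.

(-115 + sqrt(30))/116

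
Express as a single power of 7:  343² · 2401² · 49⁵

7^24

343² = 7^6; 2401² = 7^8; 49⁵ = 7^10
Combine exponents: 7^24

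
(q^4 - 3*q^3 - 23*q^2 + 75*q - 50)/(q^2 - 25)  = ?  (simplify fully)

q^2 - 3*q + 2

Factor: q^4 - 3*q^3 - 23*q^2 + 75*q - 50 = (q - 2)*(q - 1)*(q + 5)*(q - 5);  q^2 - 25 = (q + 5)*(q - 5)
Cancel the common factors (q - 5), (q + 5).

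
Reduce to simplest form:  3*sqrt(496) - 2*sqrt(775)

2*sqrt(31)

3*sqrt(496) = 12*sqrt(31); 2*sqrt(775) = 10*sqrt(31)
Combine: (12 - 10)·sqrt(31) = 2*sqrt(31)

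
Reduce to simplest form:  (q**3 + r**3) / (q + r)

Apply the sum-of-cubes factorisation and cancel (q + r).

q**2 - q*r + r**2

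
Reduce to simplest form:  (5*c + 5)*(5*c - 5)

Difference of squares with P = 5*c, Q = 5.

25*c^2 - 25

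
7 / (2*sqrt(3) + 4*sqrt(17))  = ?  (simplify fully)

Multiply numerator and denominator by -4*sqrt(17) + 2*sqrt(3).
Denominator becomes -260; numerator becomes -28*sqrt(17) + 14*sqrt(3).

(-7*sqrt(3) + 14*sqrt(17))/130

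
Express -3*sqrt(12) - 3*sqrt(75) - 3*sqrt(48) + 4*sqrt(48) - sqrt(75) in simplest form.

3*sqrt(12) = 6*sqrt(3); 3*sqrt(75) = 15*sqrt(3); 3*sqrt(48) = 12*sqrt(3); 4*sqrt(48) = 16*sqrt(3); sqrt(75) = 5*sqrt(3)
Combine: (-6 - 15 - 12 + 16 - 5)·sqrt(3) = -22*sqrt(3)

-22*sqrt(3)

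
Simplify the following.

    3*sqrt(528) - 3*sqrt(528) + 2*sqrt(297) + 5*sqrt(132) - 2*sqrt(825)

3*sqrt(528) = 12*sqrt(33); 3*sqrt(528) = 12*sqrt(33); 2*sqrt(297) = 6*sqrt(33); 5*sqrt(132) = 10*sqrt(33); 2*sqrt(825) = 10*sqrt(33)
Combine: (12 - 12 + 6 + 10 - 10)·sqrt(33) = 6*sqrt(33)

6*sqrt(33)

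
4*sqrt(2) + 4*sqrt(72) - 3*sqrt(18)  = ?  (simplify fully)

4*sqrt(2) = 4*sqrt(2); 4*sqrt(72) = 24*sqrt(2); 3*sqrt(18) = 9*sqrt(2)
Combine: (4 + 24 - 9)·sqrt(2) = 19*sqrt(2)

19*sqrt(2)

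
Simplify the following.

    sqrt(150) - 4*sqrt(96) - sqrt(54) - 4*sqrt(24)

sqrt(150) = 5*sqrt(6); 4*sqrt(96) = 16*sqrt(6); sqrt(54) = 3*sqrt(6); 4*sqrt(24) = 8*sqrt(6)
Combine: (5 - 16 - 3 - 8)·sqrt(6) = -22*sqrt(6)

-22*sqrt(6)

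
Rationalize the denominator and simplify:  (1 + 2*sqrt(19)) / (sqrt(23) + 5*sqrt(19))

(-2*sqrt(437) - sqrt(23) + 5*sqrt(19) + 190)/452

Multiply numerator and denominator by -sqrt(23) + 5*sqrt(19).
Denominator becomes 452; numerator becomes -2*sqrt(437) - sqrt(23) + 5*sqrt(19) + 190.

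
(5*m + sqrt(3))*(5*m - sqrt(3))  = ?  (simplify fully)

25*m^2 - 3

Product of conjugates: (P+Q)(P-Q) = P^2 - Q^2.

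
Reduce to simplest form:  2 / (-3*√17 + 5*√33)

(3*√17 + 5*√33)/336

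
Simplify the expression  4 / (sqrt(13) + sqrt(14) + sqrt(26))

(-208*sqrt(7) + 4*sqrt(26) + 100*sqrt(14) + 108*sqrt(13))/727

Group as (sqrt(13) + sqrt(14)) + sqrt(26); multiply by (sqrt(13) + sqrt(14)) - sqrt(26), then rationalise the remaining surd.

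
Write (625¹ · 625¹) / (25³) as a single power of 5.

5^2

625¹ = 5^4; 625¹ = 5^4; 25³ = 5^6
Combine exponents: 5^2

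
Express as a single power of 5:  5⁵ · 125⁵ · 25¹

5⁵ = 5^5; 125⁵ = 5^15; 25¹ = 5^2
Combine exponents: 5^22

5^22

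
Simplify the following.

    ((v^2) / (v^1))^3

v^3

Inside the bracket: v^1
Raise to the power 3: v^3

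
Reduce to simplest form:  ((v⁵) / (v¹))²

Inside the bracket: v⁴
Raise to the power 2: v⁸

v⁸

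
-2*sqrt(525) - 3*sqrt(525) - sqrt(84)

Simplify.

2*sqrt(525) = 10*sqrt(21); 3*sqrt(525) = 15*sqrt(21); sqrt(84) = 2*sqrt(21)
Combine: (-10 - 15 - 2)·sqrt(21) = -27*sqrt(21)

-27*sqrt(21)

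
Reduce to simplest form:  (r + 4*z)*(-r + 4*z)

-r^2 + 16*z^2

Product of conjugates: (P+Q)(P-Q) = P^2 - Q^2.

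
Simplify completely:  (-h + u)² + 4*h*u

(h + u)²

Expanding gives h² + 2*h*u + u², a perfect square.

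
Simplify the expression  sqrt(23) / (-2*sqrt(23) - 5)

Multiply numerator and denominator by -5 + 2*sqrt(23).
Denominator becomes -67; numerator becomes -5*sqrt(23) + 46.

(-46 + 5*sqrt(23))/67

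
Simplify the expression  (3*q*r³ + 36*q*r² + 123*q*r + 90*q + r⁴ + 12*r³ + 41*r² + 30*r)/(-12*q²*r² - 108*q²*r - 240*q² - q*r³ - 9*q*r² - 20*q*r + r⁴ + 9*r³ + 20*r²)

Factor: 3*q*r³ + 36*q*r² + 123*q*r + 90*q + r⁴ + 12*r³ + 41*r² + 30*r = (r + 6)·(r + 1)·(r + 5)·(3*q + r);  -12*q²*r² - 108*q²*r - 240*q² - q*r³ - 9*q*r² - 20*q*r + r⁴ + 9*r³ + 20*r² = (3*q + r)·(r + 4)·(-4*q + r)·(r + 5)
Cancel the common factors (r + 5), (3*q + r).

(-r² - 7*r - 6)/(4*q*r + 16*q - r² - 4*r)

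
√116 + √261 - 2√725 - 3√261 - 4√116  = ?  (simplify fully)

√116 = 2*√29; √261 = 3*√29; 2√725 = 10*√29; 3√261 = 9*√29; 4√116 = 8*√29
Combine: (2 + 3 - 10 - 9 - 8)·√29 = -22*√29

-22*√29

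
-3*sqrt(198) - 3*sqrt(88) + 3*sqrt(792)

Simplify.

3*sqrt(198) = 9*sqrt(22); 3*sqrt(88) = 6*sqrt(22); 3*sqrt(792) = 18*sqrt(22)
Combine: (-9 - 6 + 18)·sqrt(22) = 3*sqrt(22)

3*sqrt(22)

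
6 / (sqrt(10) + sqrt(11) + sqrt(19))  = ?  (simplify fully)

(-3*sqrt(2090) + 3*sqrt(19) + 27*sqrt(11) + 30*sqrt(10))/109

Group as (sqrt(11) + sqrt(19)) + sqrt(10); multiply by (sqrt(11) + sqrt(19)) - sqrt(10), then rationalise the remaining surd.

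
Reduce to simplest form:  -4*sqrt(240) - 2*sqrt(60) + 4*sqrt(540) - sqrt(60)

4*sqrt(240) = 16*sqrt(15); 2*sqrt(60) = 4*sqrt(15); 4*sqrt(540) = 24*sqrt(15); sqrt(60) = 2*sqrt(15)
Combine: (-16 - 4 + 24 - 2)·sqrt(15) = 2*sqrt(15)

2*sqrt(15)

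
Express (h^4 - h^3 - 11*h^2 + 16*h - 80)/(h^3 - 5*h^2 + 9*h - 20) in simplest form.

Factor: h^4 - h^3 - 11*h^2 + 16*h - 80 = (h^2 - h + 5)*(h - 4)*(h + 4);  h^3 - 5*h^2 + 9*h - 20 = (h - 4)*(h^2 - h + 5)
Cancel the common factors (h^2 - h + 5), (h - 4).

h + 4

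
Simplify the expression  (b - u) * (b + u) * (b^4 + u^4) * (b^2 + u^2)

b^8 - u^8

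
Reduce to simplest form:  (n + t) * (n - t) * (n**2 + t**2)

n**4 - t**4

Pair the conjugate factors: (n+t)(n-t) = n**2 - t**2, then repeat with the next factor.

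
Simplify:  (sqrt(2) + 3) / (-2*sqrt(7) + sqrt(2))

(-6*sqrt(7) - 2*sqrt(14) - 3*sqrt(2) - 2)/26

Multiply numerator and denominator by sqrt(2) + 2*sqrt(7).
Denominator becomes -26; numerator becomes 2 + 3*sqrt(2) + 2*sqrt(14) + 6*sqrt(7).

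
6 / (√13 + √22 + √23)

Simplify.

(-3*√6578 + 18*√23 + 21*√22 + 48*√13)/250

Group as (√13 + √22) + √23; multiply by (√13 + √22) - √23, then rationalise the remaining surd.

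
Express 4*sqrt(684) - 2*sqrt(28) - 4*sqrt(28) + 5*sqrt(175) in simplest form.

4*sqrt(684) = 24*sqrt(19); 2*sqrt(28) = 4*sqrt(7); 4*sqrt(28) = 8*sqrt(7); 5*sqrt(175) = 25*sqrt(7)

13*sqrt(7) + 24*sqrt(19)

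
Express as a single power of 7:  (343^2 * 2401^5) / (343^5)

7^11

343^2 = 7^6; 2401^5 = 7^20; 343^5 = 7^15
Combine exponents: 7^11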